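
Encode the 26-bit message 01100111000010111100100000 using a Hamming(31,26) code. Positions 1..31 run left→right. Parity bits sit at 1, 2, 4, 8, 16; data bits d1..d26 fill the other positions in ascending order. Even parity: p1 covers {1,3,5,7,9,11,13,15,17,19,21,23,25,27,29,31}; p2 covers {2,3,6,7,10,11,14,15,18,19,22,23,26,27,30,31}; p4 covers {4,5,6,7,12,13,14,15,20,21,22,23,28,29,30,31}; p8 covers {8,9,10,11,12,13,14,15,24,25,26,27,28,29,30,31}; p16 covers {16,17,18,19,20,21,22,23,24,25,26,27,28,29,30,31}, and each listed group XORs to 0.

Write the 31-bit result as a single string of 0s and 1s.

0101110001110000010111100100000

Place data at non-parity positions: p1 p2 0 p4 1 1 0 p8 0 1 1 1 0 0 0 p16 0 1 0 1 1 1 1 0 0 1 0 0 0 0 0
p1 (pos 1,3,5,7,9,11,13,15,17,19,21,23,25,27,29,31): XOR of data positions = 0⊕1⊕0⊕0⊕1⊕0⊕0⊕0⊕0⊕1⊕1⊕0⊕0⊕0⊕0 = 0
p2 (pos 2,3,6,7,10,11,14,15,18,19,22,23,26,27,30,31): XOR of data positions = 0⊕1⊕0⊕1⊕1⊕0⊕0⊕1⊕0⊕1⊕1⊕1⊕0⊕0⊕0 = 1
p4 (pos 4,5,6,7,12,13,14,15,20,21,22,23,28,29,30,31): XOR of data positions = 1⊕1⊕0⊕1⊕0⊕0⊕0⊕1⊕1⊕1⊕1⊕0⊕0⊕0⊕0 = 1
p8 (pos 8,9,10,11,12,13,14,15,24,25,26,27,28,29,30,31): XOR of data positions = 0⊕1⊕1⊕1⊕0⊕0⊕0⊕0⊕0⊕1⊕0⊕0⊕0⊕0⊕0 = 0
p16 (pos 16,17,18,19,20,21,22,23,24,25,26,27,28,29,30,31): XOR of data positions = 0⊕1⊕0⊕1⊕1⊕1⊕1⊕0⊕0⊕1⊕0⊕0⊕0⊕0⊕0 = 0
Codeword: 0101110001110000010111100100000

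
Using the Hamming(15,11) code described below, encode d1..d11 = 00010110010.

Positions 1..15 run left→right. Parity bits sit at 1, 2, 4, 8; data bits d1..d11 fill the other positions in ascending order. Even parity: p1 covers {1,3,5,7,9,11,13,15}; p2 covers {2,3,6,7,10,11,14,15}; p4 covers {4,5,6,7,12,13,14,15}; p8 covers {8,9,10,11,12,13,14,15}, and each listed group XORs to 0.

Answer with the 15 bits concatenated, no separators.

000000110110010

Place data at non-parity positions: p1 p2 0 p4 0 0 1 p8 0 1 1 0 0 1 0
p1 (pos 1,3,5,7,9,11,13,15): XOR of data positions = 0⊕0⊕1⊕0⊕1⊕0⊕0 = 0
p2 (pos 2,3,6,7,10,11,14,15): XOR of data positions = 0⊕0⊕1⊕1⊕1⊕1⊕0 = 0
p4 (pos 4,5,6,7,12,13,14,15): XOR of data positions = 0⊕0⊕1⊕0⊕0⊕1⊕0 = 0
p8 (pos 8,9,10,11,12,13,14,15): XOR of data positions = 0⊕1⊕1⊕0⊕0⊕1⊕0 = 1
Codeword: 000000110110010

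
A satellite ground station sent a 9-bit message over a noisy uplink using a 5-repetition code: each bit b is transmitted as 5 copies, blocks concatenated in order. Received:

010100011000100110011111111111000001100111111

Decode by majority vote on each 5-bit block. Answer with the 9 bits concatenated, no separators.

Block 1 (01010): 2 ones → 0
Block 2 (00110): 2 ones → 0
Block 3 (00100): 1 one → 0
Block 4 (11001): 3 ones → 1
Block 5 (11111): 5 ones → 1
Block 6 (11111): 5 ones → 1
Block 7 (00000): 0 ones → 0
Block 8 (11001): 3 ones → 1
Block 9 (11111): 5 ones → 1

000111011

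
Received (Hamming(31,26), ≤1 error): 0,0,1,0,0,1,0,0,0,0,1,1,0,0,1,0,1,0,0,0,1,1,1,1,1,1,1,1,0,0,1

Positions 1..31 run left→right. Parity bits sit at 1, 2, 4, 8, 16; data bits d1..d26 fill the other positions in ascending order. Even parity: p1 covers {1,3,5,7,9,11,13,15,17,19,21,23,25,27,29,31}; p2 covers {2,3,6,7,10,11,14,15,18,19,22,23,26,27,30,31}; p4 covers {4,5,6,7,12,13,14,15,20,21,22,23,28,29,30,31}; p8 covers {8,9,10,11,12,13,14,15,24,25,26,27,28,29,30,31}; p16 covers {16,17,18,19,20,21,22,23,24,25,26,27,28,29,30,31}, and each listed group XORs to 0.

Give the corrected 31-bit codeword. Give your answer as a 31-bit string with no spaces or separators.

s1 (pos 1,3,5,7,9,11,13,15,17,19,21,23,25,27,29,31): 0⊕1⊕0⊕0⊕0⊕1⊕0⊕1⊕1⊕0⊕1⊕1⊕1⊕1⊕0⊕1 = 1
s2 (pos 2,3,6,7,10,11,14,15,18,19,22,23,26,27,30,31): 0⊕1⊕1⊕0⊕0⊕1⊕0⊕1⊕0⊕0⊕1⊕1⊕1⊕1⊕0⊕1 = 1
s4 (pos 4,5,6,7,12,13,14,15,20,21,22,23,28,29,30,31): 0⊕0⊕1⊕0⊕1⊕0⊕0⊕1⊕0⊕1⊕1⊕1⊕1⊕0⊕0⊕1 = 0
s8 (pos 8,9,10,11,12,13,14,15,24,25,26,27,28,29,30,31): 0⊕0⊕0⊕1⊕1⊕0⊕0⊕1⊕1⊕1⊕1⊕1⊕1⊕0⊕0⊕1 = 1
s16 (pos 16,17,18,19,20,21,22,23,24,25,26,27,28,29,30,31): 0⊕1⊕0⊕0⊕0⊕1⊕1⊕1⊕1⊕1⊕1⊕1⊕1⊕0⊕0⊕1 = 0
Syndrome s16…s1 = 01011 → error at position 11.
Flip position 11: 0010010000110010100011111111001 → 0010010000010010100011111111001

0010010000010010100011111111001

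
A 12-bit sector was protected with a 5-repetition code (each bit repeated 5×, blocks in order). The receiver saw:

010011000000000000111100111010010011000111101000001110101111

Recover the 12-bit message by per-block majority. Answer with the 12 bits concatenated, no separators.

000011001011

Block 1 (01001): 2 ones → 0
Block 2 (10000): 1 one → 0
Block 3 (00000): 0 ones → 0
Block 4 (00011): 2 ones → 0
Block 5 (11001): 3 ones → 1
Block 6 (11010): 3 ones → 1
Block 7 (01001): 2 ones → 0
Block 8 (10001): 2 ones → 0
Block 9 (11101): 4 ones → 1
Block 10 (00000): 0 ones → 0
Block 11 (11101): 4 ones → 1
Block 12 (01111): 4 ones → 1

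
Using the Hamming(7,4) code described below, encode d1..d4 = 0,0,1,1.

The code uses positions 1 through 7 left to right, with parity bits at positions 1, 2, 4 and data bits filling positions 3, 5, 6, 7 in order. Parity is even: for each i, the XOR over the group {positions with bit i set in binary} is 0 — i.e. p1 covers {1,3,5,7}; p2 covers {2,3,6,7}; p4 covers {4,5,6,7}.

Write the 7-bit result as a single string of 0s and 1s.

Place data at non-parity positions: p1 p2 0 p4 0 1 1
p1 (pos 1,3,5,7): XOR of data positions = 0⊕0⊕1 = 1
p2 (pos 2,3,6,7): XOR of data positions = 0⊕1⊕1 = 0
p4 (pos 4,5,6,7): XOR of data positions = 0⊕1⊕1 = 0
Codeword: 1000011

1000011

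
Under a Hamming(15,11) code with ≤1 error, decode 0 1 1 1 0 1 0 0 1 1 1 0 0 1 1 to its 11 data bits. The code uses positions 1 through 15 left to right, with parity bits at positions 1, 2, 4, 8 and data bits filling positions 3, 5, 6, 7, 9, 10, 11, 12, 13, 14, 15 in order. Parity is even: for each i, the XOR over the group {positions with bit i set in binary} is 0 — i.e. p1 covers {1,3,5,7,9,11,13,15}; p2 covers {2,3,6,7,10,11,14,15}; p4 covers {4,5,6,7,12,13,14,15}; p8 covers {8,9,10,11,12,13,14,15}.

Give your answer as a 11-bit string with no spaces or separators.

10101010011

s1 (pos 1,3,5,7,9,11,13,15): 0⊕1⊕0⊕0⊕1⊕1⊕0⊕1 = 0
s2 (pos 2,3,6,7,10,11,14,15): 1⊕1⊕1⊕0⊕1⊕1⊕1⊕1 = 1
s4 (pos 4,5,6,7,12,13,14,15): 1⊕0⊕1⊕0⊕0⊕0⊕1⊕1 = 0
s8 (pos 8,9,10,11,12,13,14,15): 0⊕1⊕1⊕1⊕0⊕0⊕1⊕1 = 1
Syndrome s8…s1 = 1010 → error at position 10.
Flip position 10: 011101001110011 → 011101001010011
Read data bits from positions 3,5,6,7,9,10,11,12,13,14,15: 10101010011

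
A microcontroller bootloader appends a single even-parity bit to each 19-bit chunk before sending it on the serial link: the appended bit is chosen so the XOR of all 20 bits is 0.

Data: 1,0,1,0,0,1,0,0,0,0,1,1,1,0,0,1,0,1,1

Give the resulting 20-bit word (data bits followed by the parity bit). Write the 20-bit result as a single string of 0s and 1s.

10100100001110010111

XOR of the 19 data bits: 1⊕0⊕1⊕0⊕0⊕1⊕0⊕0⊕0⊕0⊕1⊕1⊕1⊕0⊕0⊕1⊕0⊕1⊕1 = 1
Parity bit = 1 (so all 20 bits XOR to 0).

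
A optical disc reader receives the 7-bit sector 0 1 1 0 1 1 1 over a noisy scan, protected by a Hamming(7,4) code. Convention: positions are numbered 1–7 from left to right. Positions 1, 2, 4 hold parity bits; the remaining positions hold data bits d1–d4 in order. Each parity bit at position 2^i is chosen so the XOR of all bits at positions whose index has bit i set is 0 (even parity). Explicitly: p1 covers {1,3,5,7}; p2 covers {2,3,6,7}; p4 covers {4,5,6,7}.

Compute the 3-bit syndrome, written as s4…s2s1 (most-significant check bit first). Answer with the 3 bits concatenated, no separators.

101

s1 (pos 1,3,5,7): 0⊕1⊕1⊕1 = 1
s2 (pos 2,3,6,7): 1⊕1⊕1⊕1 = 0
s4 (pos 4,5,6,7): 0⊕1⊕1⊕1 = 1
Syndrome s4…s1 = 101 → error at position 5.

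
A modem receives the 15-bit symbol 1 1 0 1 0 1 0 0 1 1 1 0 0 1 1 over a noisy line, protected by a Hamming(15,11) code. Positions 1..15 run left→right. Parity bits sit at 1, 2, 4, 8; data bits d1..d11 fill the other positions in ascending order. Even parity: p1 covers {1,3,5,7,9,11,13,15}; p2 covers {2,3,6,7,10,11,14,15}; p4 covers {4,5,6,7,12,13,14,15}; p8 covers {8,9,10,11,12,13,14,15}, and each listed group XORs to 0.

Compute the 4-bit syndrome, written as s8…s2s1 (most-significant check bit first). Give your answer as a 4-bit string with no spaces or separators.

1000

s1 (pos 1,3,5,7,9,11,13,15): 1⊕0⊕0⊕0⊕1⊕1⊕0⊕1 = 0
s2 (pos 2,3,6,7,10,11,14,15): 1⊕0⊕1⊕0⊕1⊕1⊕1⊕1 = 0
s4 (pos 4,5,6,7,12,13,14,15): 1⊕0⊕1⊕0⊕0⊕0⊕1⊕1 = 0
s8 (pos 8,9,10,11,12,13,14,15): 0⊕1⊕1⊕1⊕0⊕0⊕1⊕1 = 1
Syndrome s8…s1 = 1000 → error at position 8.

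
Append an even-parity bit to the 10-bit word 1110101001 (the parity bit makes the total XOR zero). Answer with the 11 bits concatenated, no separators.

XOR of the 10 data bits: 1⊕1⊕1⊕0⊕1⊕0⊕1⊕0⊕0⊕1 = 0
Parity bit = 0 (so all 11 bits XOR to 0).

11101010010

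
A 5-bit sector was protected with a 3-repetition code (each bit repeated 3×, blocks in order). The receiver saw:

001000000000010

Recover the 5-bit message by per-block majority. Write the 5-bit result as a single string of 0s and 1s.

00000

Block 1 (001): 1 one → 0
Block 2 (000): 0 ones → 0
Block 3 (000): 0 ones → 0
Block 4 (000): 0 ones → 0
Block 5 (010): 1 one → 0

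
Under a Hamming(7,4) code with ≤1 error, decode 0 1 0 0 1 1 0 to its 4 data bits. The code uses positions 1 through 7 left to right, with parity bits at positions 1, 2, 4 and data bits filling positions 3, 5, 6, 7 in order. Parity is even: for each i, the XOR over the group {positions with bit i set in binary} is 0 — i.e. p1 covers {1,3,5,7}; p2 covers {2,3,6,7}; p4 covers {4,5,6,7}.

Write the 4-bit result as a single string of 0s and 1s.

s1 (pos 1,3,5,7): 0⊕0⊕1⊕0 = 1
s2 (pos 2,3,6,7): 1⊕0⊕1⊕0 = 0
s4 (pos 4,5,6,7): 0⊕1⊕1⊕0 = 0
Syndrome s4…s1 = 001 → error at position 1.
Flip position 1: 0100110 → 1100110
Read data bits from positions 3,5,6,7: 0110

0110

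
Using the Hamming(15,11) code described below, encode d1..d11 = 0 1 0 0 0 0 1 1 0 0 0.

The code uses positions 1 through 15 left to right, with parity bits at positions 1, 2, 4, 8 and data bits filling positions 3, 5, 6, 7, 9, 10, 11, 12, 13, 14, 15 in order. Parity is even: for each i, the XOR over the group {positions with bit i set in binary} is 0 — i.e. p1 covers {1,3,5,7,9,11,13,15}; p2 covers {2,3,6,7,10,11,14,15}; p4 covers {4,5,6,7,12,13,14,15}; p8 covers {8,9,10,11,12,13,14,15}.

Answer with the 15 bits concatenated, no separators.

Place data at non-parity positions: p1 p2 0 p4 1 0 0 p8 0 0 1 1 0 0 0
p1 (pos 1,3,5,7,9,11,13,15): XOR of data positions = 0⊕1⊕0⊕0⊕1⊕0⊕0 = 0
p2 (pos 2,3,6,7,10,11,14,15): XOR of data positions = 0⊕0⊕0⊕0⊕1⊕0⊕0 = 1
p4 (pos 4,5,6,7,12,13,14,15): XOR of data positions = 1⊕0⊕0⊕1⊕0⊕0⊕0 = 0
p8 (pos 8,9,10,11,12,13,14,15): XOR of data positions = 0⊕0⊕1⊕1⊕0⊕0⊕0 = 0
Codeword: 010010000011000

010010000011000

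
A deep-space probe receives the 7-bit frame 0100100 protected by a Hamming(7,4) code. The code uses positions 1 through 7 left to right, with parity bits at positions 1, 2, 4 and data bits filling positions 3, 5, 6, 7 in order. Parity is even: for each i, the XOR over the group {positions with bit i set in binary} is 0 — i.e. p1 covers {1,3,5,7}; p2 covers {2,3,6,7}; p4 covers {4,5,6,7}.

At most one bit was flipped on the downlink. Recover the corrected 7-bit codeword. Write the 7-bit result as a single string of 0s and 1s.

0100101

s1 (pos 1,3,5,7): 0⊕0⊕1⊕0 = 1
s2 (pos 2,3,6,7): 1⊕0⊕0⊕0 = 1
s4 (pos 4,5,6,7): 0⊕1⊕0⊕0 = 1
Syndrome s4…s1 = 111 → error at position 7.
Flip position 7: 0100100 → 0100101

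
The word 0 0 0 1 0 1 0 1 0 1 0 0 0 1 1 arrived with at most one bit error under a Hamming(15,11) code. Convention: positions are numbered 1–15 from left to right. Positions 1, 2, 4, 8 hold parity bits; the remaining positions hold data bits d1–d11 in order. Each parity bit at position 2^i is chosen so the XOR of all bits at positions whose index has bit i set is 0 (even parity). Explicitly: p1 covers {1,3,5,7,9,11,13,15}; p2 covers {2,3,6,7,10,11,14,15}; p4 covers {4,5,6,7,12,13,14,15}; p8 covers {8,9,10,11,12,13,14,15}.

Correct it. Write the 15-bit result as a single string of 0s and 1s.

100101010100011

s1 (pos 1,3,5,7,9,11,13,15): 0⊕0⊕0⊕0⊕0⊕0⊕0⊕1 = 1
s2 (pos 2,3,6,7,10,11,14,15): 0⊕0⊕1⊕0⊕1⊕0⊕1⊕1 = 0
s4 (pos 4,5,6,7,12,13,14,15): 1⊕0⊕1⊕0⊕0⊕0⊕1⊕1 = 0
s8 (pos 8,9,10,11,12,13,14,15): 1⊕0⊕1⊕0⊕0⊕0⊕1⊕1 = 0
Syndrome s8…s1 = 0001 → error at position 1.
Flip position 1: 000101010100011 → 100101010100011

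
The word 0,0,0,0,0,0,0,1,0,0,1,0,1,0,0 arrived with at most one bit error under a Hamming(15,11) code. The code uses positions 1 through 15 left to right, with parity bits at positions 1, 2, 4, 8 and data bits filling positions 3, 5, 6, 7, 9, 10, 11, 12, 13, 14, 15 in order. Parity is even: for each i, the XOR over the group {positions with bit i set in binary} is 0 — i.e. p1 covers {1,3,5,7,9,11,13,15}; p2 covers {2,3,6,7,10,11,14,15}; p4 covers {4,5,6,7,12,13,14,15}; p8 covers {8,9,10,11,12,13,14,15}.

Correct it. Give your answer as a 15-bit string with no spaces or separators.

000000010010110

s1 (pos 1,3,5,7,9,11,13,15): 0⊕0⊕0⊕0⊕0⊕1⊕1⊕0 = 0
s2 (pos 2,3,6,7,10,11,14,15): 0⊕0⊕0⊕0⊕0⊕1⊕0⊕0 = 1
s4 (pos 4,5,6,7,12,13,14,15): 0⊕0⊕0⊕0⊕0⊕1⊕0⊕0 = 1
s8 (pos 8,9,10,11,12,13,14,15): 1⊕0⊕0⊕1⊕0⊕1⊕0⊕0 = 1
Syndrome s8…s1 = 1110 → error at position 14.
Flip position 14: 000000010010100 → 000000010010110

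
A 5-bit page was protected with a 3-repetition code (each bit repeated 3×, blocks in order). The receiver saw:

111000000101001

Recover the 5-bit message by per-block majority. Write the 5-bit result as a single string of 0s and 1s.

10010

Block 1 (111): 3 ones → 1
Block 2 (000): 0 ones → 0
Block 3 (000): 0 ones → 0
Block 4 (101): 2 ones → 1
Block 5 (001): 1 one → 0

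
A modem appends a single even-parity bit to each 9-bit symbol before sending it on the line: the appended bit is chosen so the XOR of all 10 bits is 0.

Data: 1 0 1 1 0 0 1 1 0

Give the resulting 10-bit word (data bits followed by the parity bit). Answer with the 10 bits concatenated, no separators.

1011001101

XOR of the 9 data bits: 1⊕0⊕1⊕1⊕0⊕0⊕1⊕1⊕0 = 1
Parity bit = 1 (so all 10 bits XOR to 0).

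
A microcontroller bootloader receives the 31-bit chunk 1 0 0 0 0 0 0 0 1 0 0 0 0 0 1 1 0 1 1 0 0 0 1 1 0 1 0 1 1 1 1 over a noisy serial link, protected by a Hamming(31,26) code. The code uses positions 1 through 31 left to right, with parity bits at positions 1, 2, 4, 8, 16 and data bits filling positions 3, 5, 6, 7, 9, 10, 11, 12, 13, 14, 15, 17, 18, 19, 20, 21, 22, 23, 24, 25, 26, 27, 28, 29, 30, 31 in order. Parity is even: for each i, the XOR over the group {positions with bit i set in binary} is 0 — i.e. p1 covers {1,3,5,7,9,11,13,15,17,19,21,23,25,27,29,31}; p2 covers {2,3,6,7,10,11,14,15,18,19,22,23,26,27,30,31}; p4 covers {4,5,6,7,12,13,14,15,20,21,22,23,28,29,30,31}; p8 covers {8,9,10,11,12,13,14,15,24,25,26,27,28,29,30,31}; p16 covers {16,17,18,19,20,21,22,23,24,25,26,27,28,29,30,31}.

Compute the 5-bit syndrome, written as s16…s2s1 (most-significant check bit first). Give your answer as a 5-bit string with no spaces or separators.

00011

s1 (pos 1,3,5,7,9,11,13,15,17,19,21,23,25,27,29,31): 1⊕0⊕0⊕0⊕1⊕0⊕0⊕1⊕0⊕1⊕0⊕1⊕0⊕0⊕1⊕1 = 1
s2 (pos 2,3,6,7,10,11,14,15,18,19,22,23,26,27,30,31): 0⊕0⊕0⊕0⊕0⊕0⊕0⊕1⊕1⊕1⊕0⊕1⊕1⊕0⊕1⊕1 = 1
s4 (pos 4,5,6,7,12,13,14,15,20,21,22,23,28,29,30,31): 0⊕0⊕0⊕0⊕0⊕0⊕0⊕1⊕0⊕0⊕0⊕1⊕1⊕1⊕1⊕1 = 0
s8 (pos 8,9,10,11,12,13,14,15,24,25,26,27,28,29,30,31): 0⊕1⊕0⊕0⊕0⊕0⊕0⊕1⊕1⊕0⊕1⊕0⊕1⊕1⊕1⊕1 = 0
s16 (pos 16,17,18,19,20,21,22,23,24,25,26,27,28,29,30,31): 1⊕0⊕1⊕1⊕0⊕0⊕0⊕1⊕1⊕0⊕1⊕0⊕1⊕1⊕1⊕1 = 0
Syndrome s16…s1 = 00011 → error at position 3.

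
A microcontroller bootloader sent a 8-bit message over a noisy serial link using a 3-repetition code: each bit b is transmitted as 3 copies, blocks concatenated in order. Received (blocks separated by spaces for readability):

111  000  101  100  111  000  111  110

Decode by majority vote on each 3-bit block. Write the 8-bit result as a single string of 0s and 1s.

10101011

Block 1 (111): 3 ones → 1
Block 2 (000): 0 ones → 0
Block 3 (101): 2 ones → 1
Block 4 (100): 1 one → 0
Block 5 (111): 3 ones → 1
Block 6 (000): 0 ones → 0
Block 7 (111): 3 ones → 1
Block 8 (110): 2 ones → 1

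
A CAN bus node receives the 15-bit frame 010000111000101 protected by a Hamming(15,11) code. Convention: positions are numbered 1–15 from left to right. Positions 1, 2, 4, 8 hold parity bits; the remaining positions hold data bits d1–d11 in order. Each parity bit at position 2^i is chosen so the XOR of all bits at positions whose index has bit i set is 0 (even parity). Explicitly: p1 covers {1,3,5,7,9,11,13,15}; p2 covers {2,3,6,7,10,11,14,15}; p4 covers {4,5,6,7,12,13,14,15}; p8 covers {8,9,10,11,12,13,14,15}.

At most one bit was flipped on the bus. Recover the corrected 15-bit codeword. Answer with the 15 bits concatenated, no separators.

s1 (pos 1,3,5,7,9,11,13,15): 0⊕0⊕0⊕1⊕1⊕0⊕1⊕1 = 0
s2 (pos 2,3,6,7,10,11,14,15): 1⊕0⊕0⊕1⊕0⊕0⊕0⊕1 = 1
s4 (pos 4,5,6,7,12,13,14,15): 0⊕0⊕0⊕1⊕0⊕1⊕0⊕1 = 1
s8 (pos 8,9,10,11,12,13,14,15): 1⊕1⊕0⊕0⊕0⊕1⊕0⊕1 = 0
Syndrome s8…s1 = 0110 → error at position 6.
Flip position 6: 010000111000101 → 010001111000101

010001111000101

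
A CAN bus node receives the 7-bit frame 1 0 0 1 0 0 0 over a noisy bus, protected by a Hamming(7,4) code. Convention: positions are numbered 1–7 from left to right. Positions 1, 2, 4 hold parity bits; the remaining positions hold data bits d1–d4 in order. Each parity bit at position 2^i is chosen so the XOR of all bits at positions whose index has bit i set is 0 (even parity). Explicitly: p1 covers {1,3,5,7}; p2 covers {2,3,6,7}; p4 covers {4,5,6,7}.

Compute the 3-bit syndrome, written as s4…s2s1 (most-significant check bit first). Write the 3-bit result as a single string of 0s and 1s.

s1 (pos 1,3,5,7): 1⊕0⊕0⊕0 = 1
s2 (pos 2,3,6,7): 0⊕0⊕0⊕0 = 0
s4 (pos 4,5,6,7): 1⊕0⊕0⊕0 = 1
Syndrome s4…s1 = 101 → error at position 5.

101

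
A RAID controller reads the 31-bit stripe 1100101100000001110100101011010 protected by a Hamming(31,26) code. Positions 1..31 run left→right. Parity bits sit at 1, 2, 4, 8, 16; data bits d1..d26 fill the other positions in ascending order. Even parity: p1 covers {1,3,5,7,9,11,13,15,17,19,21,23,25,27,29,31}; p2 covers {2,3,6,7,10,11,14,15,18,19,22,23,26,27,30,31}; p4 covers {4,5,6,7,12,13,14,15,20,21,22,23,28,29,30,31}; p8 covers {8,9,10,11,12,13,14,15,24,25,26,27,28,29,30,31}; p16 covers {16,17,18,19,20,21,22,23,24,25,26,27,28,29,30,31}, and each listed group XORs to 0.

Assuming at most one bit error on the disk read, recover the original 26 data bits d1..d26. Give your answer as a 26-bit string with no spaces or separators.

01010000000110100100011010

s1 (pos 1,3,5,7,9,11,13,15,17,19,21,23,25,27,29,31): 1⊕0⊕1⊕1⊕0⊕0⊕0⊕0⊕1⊕0⊕0⊕1⊕1⊕1⊕0⊕0 = 1
s2 (pos 2,3,6,7,10,11,14,15,18,19,22,23,26,27,30,31): 1⊕0⊕0⊕1⊕0⊕0⊕0⊕0⊕1⊕0⊕0⊕1⊕0⊕1⊕1⊕0 = 0
s4 (pos 4,5,6,7,12,13,14,15,20,21,22,23,28,29,30,31): 0⊕1⊕0⊕1⊕0⊕0⊕0⊕0⊕1⊕0⊕0⊕1⊕1⊕0⊕1⊕0 = 0
s8 (pos 8,9,10,11,12,13,14,15,24,25,26,27,28,29,30,31): 1⊕0⊕0⊕0⊕0⊕0⊕0⊕0⊕0⊕1⊕0⊕1⊕1⊕0⊕1⊕0 = 1
s16 (pos 16,17,18,19,20,21,22,23,24,25,26,27,28,29,30,31): 1⊕1⊕1⊕0⊕1⊕0⊕0⊕1⊕0⊕1⊕0⊕1⊕1⊕0⊕1⊕0 = 1
Syndrome s16…s1 = 11001 → error at position 25.
Flip position 25: 1100101100000001110100101011010 → 1100101100000001110100100011010
Read data bits from positions 3,5,6,7,9,10,11,12,13,14,15,17,18,19,20,21,22,23,24,25,26,27,28,29,30,31: 01010000000110100100011010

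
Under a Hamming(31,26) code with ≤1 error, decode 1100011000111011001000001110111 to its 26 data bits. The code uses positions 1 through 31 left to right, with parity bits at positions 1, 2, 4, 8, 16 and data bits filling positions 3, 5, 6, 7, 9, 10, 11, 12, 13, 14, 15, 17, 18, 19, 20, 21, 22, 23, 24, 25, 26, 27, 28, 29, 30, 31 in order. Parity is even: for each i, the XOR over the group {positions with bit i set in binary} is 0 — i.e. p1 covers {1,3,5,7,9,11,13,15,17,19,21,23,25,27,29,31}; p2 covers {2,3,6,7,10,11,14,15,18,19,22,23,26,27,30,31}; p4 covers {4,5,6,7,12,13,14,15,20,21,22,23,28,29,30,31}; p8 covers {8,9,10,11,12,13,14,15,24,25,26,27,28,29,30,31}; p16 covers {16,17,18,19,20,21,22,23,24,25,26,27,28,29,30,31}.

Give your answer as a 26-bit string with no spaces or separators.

s1 (pos 1,3,5,7,9,11,13,15,17,19,21,23,25,27,29,31): 1⊕0⊕0⊕1⊕0⊕1⊕1⊕1⊕0⊕1⊕0⊕0⊕1⊕1⊕1⊕1 = 0
s2 (pos 2,3,6,7,10,11,14,15,18,19,22,23,26,27,30,31): 1⊕0⊕1⊕1⊕0⊕1⊕0⊕1⊕0⊕1⊕0⊕0⊕1⊕1⊕1⊕1 = 0
s4 (pos 4,5,6,7,12,13,14,15,20,21,22,23,28,29,30,31): 0⊕0⊕1⊕1⊕1⊕1⊕0⊕1⊕0⊕0⊕0⊕0⊕0⊕1⊕1⊕1 = 0
s8 (pos 8,9,10,11,12,13,14,15,24,25,26,27,28,29,30,31): 0⊕0⊕0⊕1⊕1⊕1⊕0⊕1⊕0⊕1⊕1⊕1⊕0⊕1⊕1⊕1 = 0
s16 (pos 16,17,18,19,20,21,22,23,24,25,26,27,28,29,30,31): 1⊕0⊕0⊕1⊕0⊕0⊕0⊕0⊕0⊕1⊕1⊕1⊕0⊕1⊕1⊕1 = 0
Syndrome s16…s1 = 00000 → no error.
Read data bits from positions 3,5,6,7,9,10,11,12,13,14,15,17,18,19,20,21,22,23,24,25,26,27,28,29,30,31: 00110011101001000001110111

00110011101001000001110111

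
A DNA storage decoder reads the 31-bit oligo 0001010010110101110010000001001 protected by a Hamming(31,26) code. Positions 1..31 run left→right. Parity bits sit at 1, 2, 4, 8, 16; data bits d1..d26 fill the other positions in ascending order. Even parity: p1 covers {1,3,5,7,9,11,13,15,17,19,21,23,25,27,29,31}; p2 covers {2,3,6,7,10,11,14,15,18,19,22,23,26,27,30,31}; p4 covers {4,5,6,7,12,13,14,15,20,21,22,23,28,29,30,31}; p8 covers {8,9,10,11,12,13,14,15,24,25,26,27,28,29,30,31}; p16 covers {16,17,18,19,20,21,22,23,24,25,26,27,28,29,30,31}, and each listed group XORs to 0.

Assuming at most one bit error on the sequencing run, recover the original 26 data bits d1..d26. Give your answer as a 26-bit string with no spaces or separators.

s1 (pos 1,3,5,7,9,11,13,15,17,19,21,23,25,27,29,31): 0⊕0⊕0⊕0⊕1⊕1⊕0⊕0⊕1⊕0⊕1⊕0⊕0⊕0⊕0⊕1 = 1
s2 (pos 2,3,6,7,10,11,14,15,18,19,22,23,26,27,30,31): 0⊕0⊕1⊕0⊕0⊕1⊕1⊕0⊕1⊕0⊕0⊕0⊕0⊕0⊕0⊕1 = 1
s4 (pos 4,5,6,7,12,13,14,15,20,21,22,23,28,29,30,31): 1⊕0⊕1⊕0⊕1⊕0⊕1⊕0⊕0⊕1⊕0⊕0⊕1⊕0⊕0⊕1 = 1
s8 (pos 8,9,10,11,12,13,14,15,24,25,26,27,28,29,30,31): 0⊕1⊕0⊕1⊕1⊕0⊕1⊕0⊕0⊕0⊕0⊕0⊕1⊕0⊕0⊕1 = 0
s16 (pos 16,17,18,19,20,21,22,23,24,25,26,27,28,29,30,31): 1⊕1⊕1⊕0⊕0⊕1⊕0⊕0⊕0⊕0⊕0⊕0⊕1⊕0⊕0⊕1 = 0
Syndrome s16…s1 = 00111 → error at position 7.
Flip position 7: 0001010010110101110010000001001 → 0001011010110101110010000001001
Read data bits from positions 3,5,6,7,9,10,11,12,13,14,15,17,18,19,20,21,22,23,24,25,26,27,28,29,30,31: 00111011010110010000001001

00111011010110010000001001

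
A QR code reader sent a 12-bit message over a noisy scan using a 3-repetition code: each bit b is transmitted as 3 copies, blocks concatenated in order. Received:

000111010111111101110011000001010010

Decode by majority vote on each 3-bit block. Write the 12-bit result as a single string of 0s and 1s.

Block 1 (000): 0 ones → 0
Block 2 (111): 3 ones → 1
Block 3 (010): 1 one → 0
Block 4 (111): 3 ones → 1
Block 5 (111): 3 ones → 1
Block 6 (101): 2 ones → 1
Block 7 (110): 2 ones → 1
Block 8 (011): 2 ones → 1
Block 9 (000): 0 ones → 0
Block 10 (001): 1 one → 0
Block 11 (010): 1 one → 0
Block 12 (010): 1 one → 0

010111110000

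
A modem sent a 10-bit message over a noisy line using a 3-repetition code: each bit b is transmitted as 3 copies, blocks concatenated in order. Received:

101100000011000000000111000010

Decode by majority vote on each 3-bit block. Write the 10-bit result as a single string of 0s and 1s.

1001000100

Block 1 (101): 2 ones → 1
Block 2 (100): 1 one → 0
Block 3 (000): 0 ones → 0
Block 4 (011): 2 ones → 1
Block 5 (000): 0 ones → 0
Block 6 (000): 0 ones → 0
Block 7 (000): 0 ones → 0
Block 8 (111): 3 ones → 1
Block 9 (000): 0 ones → 0
Block 10 (010): 1 one → 0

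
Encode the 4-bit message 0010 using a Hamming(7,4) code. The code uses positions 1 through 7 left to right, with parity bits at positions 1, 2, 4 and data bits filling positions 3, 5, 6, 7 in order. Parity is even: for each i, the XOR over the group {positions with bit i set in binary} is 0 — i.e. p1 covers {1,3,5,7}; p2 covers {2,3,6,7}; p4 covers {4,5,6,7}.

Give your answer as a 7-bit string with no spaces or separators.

Place data at non-parity positions: p1 p2 0 p4 0 1 0
p1 (pos 1,3,5,7): XOR of data positions = 0⊕0⊕0 = 0
p2 (pos 2,3,6,7): XOR of data positions = 0⊕1⊕0 = 1
p4 (pos 4,5,6,7): XOR of data positions = 0⊕1⊕0 = 1
Codeword: 0101010

0101010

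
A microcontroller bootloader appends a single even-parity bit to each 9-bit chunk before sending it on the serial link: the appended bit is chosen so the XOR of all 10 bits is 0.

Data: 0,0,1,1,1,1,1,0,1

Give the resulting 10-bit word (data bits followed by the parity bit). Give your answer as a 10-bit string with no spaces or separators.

XOR of the 9 data bits: 0⊕0⊕1⊕1⊕1⊕1⊕1⊕0⊕1 = 0
Parity bit = 0 (so all 10 bits XOR to 0).

0011111010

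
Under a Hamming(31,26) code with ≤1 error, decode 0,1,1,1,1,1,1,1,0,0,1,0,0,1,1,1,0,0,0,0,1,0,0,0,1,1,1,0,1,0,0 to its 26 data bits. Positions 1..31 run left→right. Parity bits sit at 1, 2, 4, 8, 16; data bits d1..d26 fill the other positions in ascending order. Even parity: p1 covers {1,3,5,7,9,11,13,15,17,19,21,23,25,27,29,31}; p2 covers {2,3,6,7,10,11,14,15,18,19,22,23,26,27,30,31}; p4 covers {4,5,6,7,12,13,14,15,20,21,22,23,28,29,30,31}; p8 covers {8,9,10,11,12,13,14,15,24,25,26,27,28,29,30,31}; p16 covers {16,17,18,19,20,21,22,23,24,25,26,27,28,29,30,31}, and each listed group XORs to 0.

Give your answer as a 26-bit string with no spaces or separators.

s1 (pos 1,3,5,7,9,11,13,15,17,19,21,23,25,27,29,31): 0⊕1⊕1⊕1⊕0⊕1⊕0⊕1⊕0⊕0⊕1⊕0⊕1⊕1⊕1⊕0 = 1
s2 (pos 2,3,6,7,10,11,14,15,18,19,22,23,26,27,30,31): 1⊕1⊕1⊕1⊕0⊕1⊕1⊕1⊕0⊕0⊕0⊕0⊕1⊕1⊕0⊕0 = 1
s4 (pos 4,5,6,7,12,13,14,15,20,21,22,23,28,29,30,31): 1⊕1⊕1⊕1⊕0⊕0⊕1⊕1⊕0⊕1⊕0⊕0⊕0⊕1⊕0⊕0 = 0
s8 (pos 8,9,10,11,12,13,14,15,24,25,26,27,28,29,30,31): 1⊕0⊕0⊕1⊕0⊕0⊕1⊕1⊕0⊕1⊕1⊕1⊕0⊕1⊕0⊕0 = 0
s16 (pos 16,17,18,19,20,21,22,23,24,25,26,27,28,29,30,31): 1⊕0⊕0⊕0⊕0⊕1⊕0⊕0⊕0⊕1⊕1⊕1⊕0⊕1⊕0⊕0 = 0
Syndrome s16…s1 = 00011 → error at position 3.
Flip position 3: 0111111100100111000010001110100 → 0101111100100111000010001110100
Read data bits from positions 3,5,6,7,9,10,11,12,13,14,15,17,18,19,20,21,22,23,24,25,26,27,28,29,30,31: 01110010011000010001110100

01110010011000010001110100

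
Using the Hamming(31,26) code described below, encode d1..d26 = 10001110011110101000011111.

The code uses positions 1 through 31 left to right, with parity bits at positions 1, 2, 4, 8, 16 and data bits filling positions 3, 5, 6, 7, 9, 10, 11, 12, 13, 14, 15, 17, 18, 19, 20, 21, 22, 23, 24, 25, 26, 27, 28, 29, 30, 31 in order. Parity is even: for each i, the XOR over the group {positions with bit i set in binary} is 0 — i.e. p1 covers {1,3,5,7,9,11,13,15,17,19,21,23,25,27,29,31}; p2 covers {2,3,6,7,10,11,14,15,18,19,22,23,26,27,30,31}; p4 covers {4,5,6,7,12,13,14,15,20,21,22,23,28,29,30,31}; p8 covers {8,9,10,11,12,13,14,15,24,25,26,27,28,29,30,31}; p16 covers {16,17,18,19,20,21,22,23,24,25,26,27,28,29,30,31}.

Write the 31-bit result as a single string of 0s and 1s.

Place data at non-parity positions: p1 p2 1 p4 0 0 0 p8 1 1 1 0 0 1 1 p16 1 1 0 1 0 1 0 0 0 0 1 1 1 1 1
p1 (pos 1,3,5,7,9,11,13,15,17,19,21,23,25,27,29,31): XOR of data positions = 1⊕0⊕0⊕1⊕1⊕0⊕1⊕1⊕0⊕0⊕0⊕0⊕1⊕1⊕1 = 0
p2 (pos 2,3,6,7,10,11,14,15,18,19,22,23,26,27,30,31): XOR of data positions = 1⊕0⊕0⊕1⊕1⊕1⊕1⊕1⊕0⊕1⊕0⊕0⊕1⊕1⊕1 = 0
p4 (pos 4,5,6,7,12,13,14,15,20,21,22,23,28,29,30,31): XOR of data positions = 0⊕0⊕0⊕0⊕0⊕1⊕1⊕1⊕0⊕1⊕0⊕1⊕1⊕1⊕1 = 0
p8 (pos 8,9,10,11,12,13,14,15,24,25,26,27,28,29,30,31): XOR of data positions = 1⊕1⊕1⊕0⊕0⊕1⊕1⊕0⊕0⊕0⊕1⊕1⊕1⊕1⊕1 = 0
p16 (pos 16,17,18,19,20,21,22,23,24,25,26,27,28,29,30,31): XOR of data positions = 1⊕1⊕0⊕1⊕0⊕1⊕0⊕0⊕0⊕0⊕1⊕1⊕1⊕1⊕1 = 1
Codeword: 0010000011100111110101000011111

0010000011100111110101000011111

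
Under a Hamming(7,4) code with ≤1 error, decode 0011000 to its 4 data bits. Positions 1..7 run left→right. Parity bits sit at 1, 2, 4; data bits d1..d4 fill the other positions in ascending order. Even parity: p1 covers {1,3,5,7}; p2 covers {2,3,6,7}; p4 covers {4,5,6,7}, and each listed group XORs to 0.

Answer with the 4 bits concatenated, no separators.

1001

s1 (pos 1,3,5,7): 0⊕1⊕0⊕0 = 1
s2 (pos 2,3,6,7): 0⊕1⊕0⊕0 = 1
s4 (pos 4,5,6,7): 1⊕0⊕0⊕0 = 1
Syndrome s4…s1 = 111 → error at position 7.
Flip position 7: 0011000 → 0011001
Read data bits from positions 3,5,6,7: 1001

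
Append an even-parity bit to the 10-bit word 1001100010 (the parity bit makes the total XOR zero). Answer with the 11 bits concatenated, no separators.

XOR of the 10 data bits: 1⊕0⊕0⊕1⊕1⊕0⊕0⊕0⊕1⊕0 = 0
Parity bit = 0 (so all 11 bits XOR to 0).

10011000100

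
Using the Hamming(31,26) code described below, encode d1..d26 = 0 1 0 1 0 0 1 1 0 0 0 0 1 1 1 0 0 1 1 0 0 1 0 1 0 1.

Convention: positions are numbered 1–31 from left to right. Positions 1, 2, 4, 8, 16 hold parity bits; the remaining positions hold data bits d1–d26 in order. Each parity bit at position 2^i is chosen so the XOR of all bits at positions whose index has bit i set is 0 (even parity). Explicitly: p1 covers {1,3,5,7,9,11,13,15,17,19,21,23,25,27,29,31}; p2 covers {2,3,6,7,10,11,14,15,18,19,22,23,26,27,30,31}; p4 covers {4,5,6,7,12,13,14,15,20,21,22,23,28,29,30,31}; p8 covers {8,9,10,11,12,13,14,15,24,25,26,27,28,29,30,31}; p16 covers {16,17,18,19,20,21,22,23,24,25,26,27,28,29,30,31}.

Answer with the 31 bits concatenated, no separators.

0101101000110000011100110010101

Place data at non-parity positions: p1 p2 0 p4 1 0 1 p8 0 0 1 1 0 0 0 p16 0 1 1 1 0 0 1 1 0 0 1 0 1 0 1
p1 (pos 1,3,5,7,9,11,13,15,17,19,21,23,25,27,29,31): XOR of data positions = 0⊕1⊕1⊕0⊕1⊕0⊕0⊕0⊕1⊕0⊕1⊕0⊕1⊕1⊕1 = 0
p2 (pos 2,3,6,7,10,11,14,15,18,19,22,23,26,27,30,31): XOR of data positions = 0⊕0⊕1⊕0⊕1⊕0⊕0⊕1⊕1⊕0⊕1⊕0⊕1⊕0⊕1 = 1
p4 (pos 4,5,6,7,12,13,14,15,20,21,22,23,28,29,30,31): XOR of data positions = 1⊕0⊕1⊕1⊕0⊕0⊕0⊕1⊕0⊕0⊕1⊕0⊕1⊕0⊕1 = 1
p8 (pos 8,9,10,11,12,13,14,15,24,25,26,27,28,29,30,31): XOR of data positions = 0⊕0⊕1⊕1⊕0⊕0⊕0⊕1⊕0⊕0⊕1⊕0⊕1⊕0⊕1 = 0
p16 (pos 16,17,18,19,20,21,22,23,24,25,26,27,28,29,30,31): XOR of data positions = 0⊕1⊕1⊕1⊕0⊕0⊕1⊕1⊕0⊕0⊕1⊕0⊕1⊕0⊕1 = 0
Codeword: 0101101000110000011100110010101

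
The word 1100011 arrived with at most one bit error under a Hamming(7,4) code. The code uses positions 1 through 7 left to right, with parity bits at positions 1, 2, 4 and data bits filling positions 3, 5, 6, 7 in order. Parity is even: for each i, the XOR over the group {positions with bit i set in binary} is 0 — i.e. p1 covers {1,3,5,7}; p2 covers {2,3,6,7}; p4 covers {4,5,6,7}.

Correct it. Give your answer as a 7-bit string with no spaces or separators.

1000011

s1 (pos 1,3,5,7): 1⊕0⊕0⊕1 = 0
s2 (pos 2,3,6,7): 1⊕0⊕1⊕1 = 1
s4 (pos 4,5,6,7): 0⊕0⊕1⊕1 = 0
Syndrome s4…s1 = 010 → error at position 2.
Flip position 2: 1100011 → 1000011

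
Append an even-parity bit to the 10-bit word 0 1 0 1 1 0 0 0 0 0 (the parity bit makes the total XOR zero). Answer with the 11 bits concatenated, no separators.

01011000001

XOR of the 10 data bits: 0⊕1⊕0⊕1⊕1⊕0⊕0⊕0⊕0⊕0 = 1
Parity bit = 1 (so all 11 bits XOR to 0).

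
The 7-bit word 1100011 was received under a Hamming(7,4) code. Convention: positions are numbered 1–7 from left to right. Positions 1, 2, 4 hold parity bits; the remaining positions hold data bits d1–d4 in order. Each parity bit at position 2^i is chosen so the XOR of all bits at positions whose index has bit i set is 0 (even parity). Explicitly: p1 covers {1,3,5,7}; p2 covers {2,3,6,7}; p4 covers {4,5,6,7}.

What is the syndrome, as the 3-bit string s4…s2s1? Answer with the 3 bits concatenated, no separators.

010

s1 (pos 1,3,5,7): 1⊕0⊕0⊕1 = 0
s2 (pos 2,3,6,7): 1⊕0⊕1⊕1 = 1
s4 (pos 4,5,6,7): 0⊕0⊕1⊕1 = 0
Syndrome s4…s1 = 010 → error at position 2.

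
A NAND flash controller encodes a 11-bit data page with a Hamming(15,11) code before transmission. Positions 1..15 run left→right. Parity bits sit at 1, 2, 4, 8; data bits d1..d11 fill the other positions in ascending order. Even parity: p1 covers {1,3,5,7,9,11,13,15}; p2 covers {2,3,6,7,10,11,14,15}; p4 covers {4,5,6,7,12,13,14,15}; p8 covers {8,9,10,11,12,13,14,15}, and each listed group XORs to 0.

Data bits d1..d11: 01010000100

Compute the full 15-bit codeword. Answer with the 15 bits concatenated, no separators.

Place data at non-parity positions: p1 p2 0 p4 1 0 1 p8 0 0 0 0 1 0 0
p1 (pos 1,3,5,7,9,11,13,15): XOR of data positions = 0⊕1⊕1⊕0⊕0⊕1⊕0 = 1
p2 (pos 2,3,6,7,10,11,14,15): XOR of data positions = 0⊕0⊕1⊕0⊕0⊕0⊕0 = 1
p4 (pos 4,5,6,7,12,13,14,15): XOR of data positions = 1⊕0⊕1⊕0⊕1⊕0⊕0 = 1
p8 (pos 8,9,10,11,12,13,14,15): XOR of data positions = 0⊕0⊕0⊕0⊕1⊕0⊕0 = 1
Codeword: 110110110000100

110110110000100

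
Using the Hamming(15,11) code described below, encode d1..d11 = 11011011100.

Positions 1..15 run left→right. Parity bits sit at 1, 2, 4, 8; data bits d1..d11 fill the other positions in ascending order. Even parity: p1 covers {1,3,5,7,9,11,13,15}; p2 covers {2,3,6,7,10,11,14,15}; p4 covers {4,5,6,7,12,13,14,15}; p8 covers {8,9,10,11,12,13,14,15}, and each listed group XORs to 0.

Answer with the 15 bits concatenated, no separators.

011010101011100

Place data at non-parity positions: p1 p2 1 p4 1 0 1 p8 1 0 1 1 1 0 0
p1 (pos 1,3,5,7,9,11,13,15): XOR of data positions = 1⊕1⊕1⊕1⊕1⊕1⊕0 = 0
p2 (pos 2,3,6,7,10,11,14,15): XOR of data positions = 1⊕0⊕1⊕0⊕1⊕0⊕0 = 1
p4 (pos 4,5,6,7,12,13,14,15): XOR of data positions = 1⊕0⊕1⊕1⊕1⊕0⊕0 = 0
p8 (pos 8,9,10,11,12,13,14,15): XOR of data positions = 1⊕0⊕1⊕1⊕1⊕0⊕0 = 0
Codeword: 011010101011100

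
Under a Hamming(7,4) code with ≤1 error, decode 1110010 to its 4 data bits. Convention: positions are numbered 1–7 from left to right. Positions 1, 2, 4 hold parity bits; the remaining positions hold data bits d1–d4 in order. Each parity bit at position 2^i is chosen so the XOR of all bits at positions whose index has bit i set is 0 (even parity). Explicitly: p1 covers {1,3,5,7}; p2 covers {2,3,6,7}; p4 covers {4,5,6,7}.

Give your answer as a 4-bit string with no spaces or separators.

s1 (pos 1,3,5,7): 1⊕1⊕0⊕0 = 0
s2 (pos 2,3,6,7): 1⊕1⊕1⊕0 = 1
s4 (pos 4,5,6,7): 0⊕0⊕1⊕0 = 1
Syndrome s4…s1 = 110 → error at position 6.
Flip position 6: 1110010 → 1110000
Read data bits from positions 3,5,6,7: 1000

1000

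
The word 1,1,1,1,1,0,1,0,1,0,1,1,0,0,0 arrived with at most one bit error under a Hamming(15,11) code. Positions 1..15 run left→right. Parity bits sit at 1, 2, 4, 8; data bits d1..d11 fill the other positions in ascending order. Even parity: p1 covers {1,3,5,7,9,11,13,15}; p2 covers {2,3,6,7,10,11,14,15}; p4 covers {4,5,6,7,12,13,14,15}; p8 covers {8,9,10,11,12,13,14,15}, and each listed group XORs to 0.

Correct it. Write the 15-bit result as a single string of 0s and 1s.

s1 (pos 1,3,5,7,9,11,13,15): 1⊕1⊕1⊕1⊕1⊕1⊕0⊕0 = 0
s2 (pos 2,3,6,7,10,11,14,15): 1⊕1⊕0⊕1⊕0⊕1⊕0⊕0 = 0
s4 (pos 4,5,6,7,12,13,14,15): 1⊕1⊕0⊕1⊕1⊕0⊕0⊕0 = 0
s8 (pos 8,9,10,11,12,13,14,15): 0⊕1⊕0⊕1⊕1⊕0⊕0⊕0 = 1
Syndrome s8…s1 = 1000 → error at position 8.
Flip position 8: 111110101011000 → 111110111011000

111110111011000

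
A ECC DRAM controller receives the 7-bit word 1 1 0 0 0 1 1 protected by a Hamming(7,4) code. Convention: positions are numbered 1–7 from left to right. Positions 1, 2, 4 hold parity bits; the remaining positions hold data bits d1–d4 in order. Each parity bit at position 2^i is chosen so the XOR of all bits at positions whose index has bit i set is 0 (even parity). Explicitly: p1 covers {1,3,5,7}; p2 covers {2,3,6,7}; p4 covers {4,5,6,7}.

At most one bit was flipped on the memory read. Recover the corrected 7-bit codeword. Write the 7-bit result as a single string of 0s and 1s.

1000011

s1 (pos 1,3,5,7): 1⊕0⊕0⊕1 = 0
s2 (pos 2,3,6,7): 1⊕0⊕1⊕1 = 1
s4 (pos 4,5,6,7): 0⊕0⊕1⊕1 = 0
Syndrome s4…s1 = 010 → error at position 2.
Flip position 2: 1100011 → 1000011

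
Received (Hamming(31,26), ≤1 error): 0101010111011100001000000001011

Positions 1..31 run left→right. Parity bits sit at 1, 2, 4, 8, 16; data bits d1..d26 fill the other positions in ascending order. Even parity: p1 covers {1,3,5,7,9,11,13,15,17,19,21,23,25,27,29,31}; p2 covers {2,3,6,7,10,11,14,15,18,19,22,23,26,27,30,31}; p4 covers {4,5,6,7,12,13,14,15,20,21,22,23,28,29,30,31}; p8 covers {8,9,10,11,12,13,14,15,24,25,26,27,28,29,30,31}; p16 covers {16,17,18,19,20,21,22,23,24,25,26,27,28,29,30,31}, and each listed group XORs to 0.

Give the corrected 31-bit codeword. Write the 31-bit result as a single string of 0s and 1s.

0101010110011100001000000001011

s1 (pos 1,3,5,7,9,11,13,15,17,19,21,23,25,27,29,31): 0⊕0⊕0⊕0⊕1⊕0⊕1⊕0⊕0⊕1⊕0⊕0⊕0⊕0⊕0⊕1 = 0
s2 (pos 2,3,6,7,10,11,14,15,18,19,22,23,26,27,30,31): 1⊕0⊕1⊕0⊕1⊕0⊕1⊕0⊕0⊕1⊕0⊕0⊕0⊕0⊕1⊕1 = 1
s4 (pos 4,5,6,7,12,13,14,15,20,21,22,23,28,29,30,31): 1⊕0⊕1⊕0⊕1⊕1⊕1⊕0⊕0⊕0⊕0⊕0⊕1⊕0⊕1⊕1 = 0
s8 (pos 8,9,10,11,12,13,14,15,24,25,26,27,28,29,30,31): 1⊕1⊕1⊕0⊕1⊕1⊕1⊕0⊕0⊕0⊕0⊕0⊕1⊕0⊕1⊕1 = 1
s16 (pos 16,17,18,19,20,21,22,23,24,25,26,27,28,29,30,31): 0⊕0⊕0⊕1⊕0⊕0⊕0⊕0⊕0⊕0⊕0⊕0⊕1⊕0⊕1⊕1 = 0
Syndrome s16…s1 = 01010 → error at position 10.
Flip position 10: 0101010111011100001000000001011 → 0101010110011100001000000001011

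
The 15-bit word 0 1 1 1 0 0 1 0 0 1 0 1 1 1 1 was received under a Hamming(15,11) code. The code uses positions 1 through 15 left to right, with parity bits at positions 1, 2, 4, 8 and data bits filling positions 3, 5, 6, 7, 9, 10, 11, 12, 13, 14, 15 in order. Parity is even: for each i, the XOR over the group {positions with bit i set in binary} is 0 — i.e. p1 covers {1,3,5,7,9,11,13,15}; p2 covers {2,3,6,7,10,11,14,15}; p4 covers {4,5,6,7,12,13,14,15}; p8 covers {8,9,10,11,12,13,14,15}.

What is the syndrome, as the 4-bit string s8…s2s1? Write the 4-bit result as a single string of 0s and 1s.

1000

s1 (pos 1,3,5,7,9,11,13,15): 0⊕1⊕0⊕1⊕0⊕0⊕1⊕1 = 0
s2 (pos 2,3,6,7,10,11,14,15): 1⊕1⊕0⊕1⊕1⊕0⊕1⊕1 = 0
s4 (pos 4,5,6,7,12,13,14,15): 1⊕0⊕0⊕1⊕1⊕1⊕1⊕1 = 0
s8 (pos 8,9,10,11,12,13,14,15): 0⊕0⊕1⊕0⊕1⊕1⊕1⊕1 = 1
Syndrome s8…s1 = 1000 → error at position 8.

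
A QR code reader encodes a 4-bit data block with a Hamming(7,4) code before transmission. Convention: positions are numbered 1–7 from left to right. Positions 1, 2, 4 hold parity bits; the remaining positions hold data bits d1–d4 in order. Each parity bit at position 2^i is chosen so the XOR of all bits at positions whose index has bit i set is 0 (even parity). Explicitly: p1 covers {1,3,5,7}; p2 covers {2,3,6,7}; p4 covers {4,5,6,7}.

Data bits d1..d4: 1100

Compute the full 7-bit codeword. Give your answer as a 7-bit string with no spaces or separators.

0111100

Place data at non-parity positions: p1 p2 1 p4 1 0 0
p1 (pos 1,3,5,7): XOR of data positions = 1⊕1⊕0 = 0
p2 (pos 2,3,6,7): XOR of data positions = 1⊕0⊕0 = 1
p4 (pos 4,5,6,7): XOR of data positions = 1⊕0⊕0 = 1
Codeword: 0111100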